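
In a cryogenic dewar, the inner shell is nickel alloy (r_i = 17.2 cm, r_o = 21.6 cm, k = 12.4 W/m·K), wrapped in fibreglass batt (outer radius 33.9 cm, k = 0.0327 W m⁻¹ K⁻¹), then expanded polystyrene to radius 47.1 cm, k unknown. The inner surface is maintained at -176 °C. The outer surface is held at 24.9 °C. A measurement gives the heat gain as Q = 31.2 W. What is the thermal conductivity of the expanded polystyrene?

ΣR = ΔT/Q = |-176 − 24.9|/31.2 = 6.439 K/W
Known resistances:
  R_nickel alloy = (1/0.172 − 1/0.216)/(4πk) = 1.184/(4π·12.4) = 0.007600 K/W
  R_fibreglass batt = (1/0.216 − 1/0.339)/(4πk) = 1.680/(4π·0.0327) = 4.088 K/W
R_expanded polystyrene = ΣR − ΣR_known = 6.439 − 4.096 = 2.343 K/W
(1/r₁−1/r₂)/(4πk) = 2.343 ⇒ k = 0.8267/(4π·2.343) = 0.0281 W/m·K

k = 0.0281 W/m·K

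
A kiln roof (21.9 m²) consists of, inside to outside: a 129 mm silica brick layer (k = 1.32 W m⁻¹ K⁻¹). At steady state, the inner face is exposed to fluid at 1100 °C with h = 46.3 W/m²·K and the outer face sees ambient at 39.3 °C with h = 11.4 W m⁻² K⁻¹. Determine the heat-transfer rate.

Series thermal resistances, inner to outer:
  R_conv,in = 1/(hA) = 1/(46.3·21.9) = 9.862×10^-4 K/W
  R_silica brick = L/(kA) = 0.129/(1.32·21.9) = 0.004462 K/W
  R_conv,out = 1/(hA) = 1/(11.4·21.9) = 0.004005 K/W
ΣR = 9.862×10^-4 + 0.004462 + 0.004005 = 0.009453 K/W
Q = ΔT/ΣR = (1100 °C − 39.3 °C)/0.009453 = 1.12×10^5 W

Q = 112 kW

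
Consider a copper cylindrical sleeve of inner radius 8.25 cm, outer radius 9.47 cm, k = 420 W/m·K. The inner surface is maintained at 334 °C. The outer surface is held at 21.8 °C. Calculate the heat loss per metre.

Q' = 5970 kW/m

Q' = 2πk·ΔT/ln(r₂/r₁) = 2π × 420 × 312.2 / ln(0.0947/0.0825) = 5.97×10^6 W/m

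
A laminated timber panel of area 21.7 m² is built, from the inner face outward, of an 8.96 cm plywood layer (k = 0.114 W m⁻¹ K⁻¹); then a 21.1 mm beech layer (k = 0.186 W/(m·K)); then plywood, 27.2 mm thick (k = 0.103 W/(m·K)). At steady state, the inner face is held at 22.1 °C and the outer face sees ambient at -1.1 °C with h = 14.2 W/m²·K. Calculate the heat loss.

Q = 408 W

Series thermal resistances, inner to outer:
  R_plywood = L/(kA) = 0.0896/(0.114·21.7) = 0.03622 K/W
  R_beech = L/(kA) = 0.0211/(0.186·21.7) = 0.005228 K/W
  R_plywood = L/(kA) = 0.0272/(0.103·21.7) = 0.01217 K/W
  R_conv,out = 1/(hA) = 1/(14.2·21.7) = 0.003245 K/W
ΣR = 0.03622 + 0.005228 + 0.01217 + 0.003245 = 0.05686 K/W
Q = ΔT/ΣR = (22.1 °C − -1.1 °C)/0.05686 = 408 W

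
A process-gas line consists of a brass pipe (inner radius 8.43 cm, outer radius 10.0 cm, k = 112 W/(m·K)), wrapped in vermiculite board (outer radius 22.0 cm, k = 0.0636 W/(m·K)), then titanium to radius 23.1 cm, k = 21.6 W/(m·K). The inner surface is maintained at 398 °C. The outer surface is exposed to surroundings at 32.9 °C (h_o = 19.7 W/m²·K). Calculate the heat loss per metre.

Q' = 182 W/m

Series thermal resistances, inner to outer:
  R'_brass = ln(0.100/0.0843)/(2πk) = 0.1708/(2π·112) = 2.427×10^-4 m·K/W
  R'_vermiculite board = ln(0.220/0.100)/(2πk) = 0.7885/(2π·0.0636) = 1.973 m·K/W
  R'_titanium = ln(0.231/0.220)/(2πk) = 0.04879/(2π·21.6) = 3.595×10^-4 m·K/W
  R'_conv,out = 1/(2πr h) = 1/(2π·0.231·19.7) = 0.03497 m·K/W
ΣR = 2.427×10^-4 + 1.973 + 3.595×10^-4 + 0.03497 = 2.009 m·K/W
Q' = ΔT/ΣR = (398 °C − 32.9 °C)/2.009 = 182 W/m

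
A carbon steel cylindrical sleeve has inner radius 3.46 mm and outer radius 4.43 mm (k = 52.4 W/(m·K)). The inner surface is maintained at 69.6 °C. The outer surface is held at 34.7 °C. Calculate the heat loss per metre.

Q' = 2πk·ΔT/ln(r₂/r₁) = 2π × 52.4 × 34.9 / ln(0.00443/0.00346) = 46500 W/m

Q' = 46.5 kW/m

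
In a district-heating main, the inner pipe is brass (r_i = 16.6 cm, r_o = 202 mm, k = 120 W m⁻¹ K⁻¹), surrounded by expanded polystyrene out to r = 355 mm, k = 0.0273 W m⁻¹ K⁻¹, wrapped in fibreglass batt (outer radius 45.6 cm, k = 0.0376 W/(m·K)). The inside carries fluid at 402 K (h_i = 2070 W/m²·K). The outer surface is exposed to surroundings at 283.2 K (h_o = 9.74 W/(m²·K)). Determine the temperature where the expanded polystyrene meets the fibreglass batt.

T = 312.9 K

Treat each layer as a resistance in series:
  R'_conv,in = 1/(2πr h) = 1/(2π·0.166·2070) = 4.632×10^-4 m·K/W
  R'_brass = ln(0.202/0.166)/(2πk) = 0.1963/(2π·120) = 2.603×10^-4 m·K/W
  R'_expanded polystyrene = ln(0.355/0.202)/(2πk) = 0.5639/(2π·0.0273) = 3.287 m·K/W
  R'_fibreglass batt = ln(0.456/0.355)/(2πk) = 0.2504/(2π·0.0376) = 1.060 m·K/W
  R'_conv,out = 1/(2πr h) = 1/(2π·0.456·9.74) = 0.03583 m·K/W
ΣR = 4.632×10^-4 + 2.603×10^-4 + 3.287 + 1.060 + 0.03583 = 4.384 m·K/W
Q' = ΔT/ΣR = (402 K − 283.2 K)/4.384 = 27.10 W/m
From the inner boundary to the expanded polystyrene/fibreglass batt interface, ΣR_partial = 3.288 m·K/W.
T_interface = T_in − Q'·ΣR_partial = 402 K − (27.10)(3.288) = 312.9 K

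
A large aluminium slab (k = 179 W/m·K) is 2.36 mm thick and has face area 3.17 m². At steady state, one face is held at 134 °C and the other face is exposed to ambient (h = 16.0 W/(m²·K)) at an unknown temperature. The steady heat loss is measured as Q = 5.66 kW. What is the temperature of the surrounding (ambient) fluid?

T_out = 22.4 °C

Sum the resistances:
  R_aluminium = L/(kA) = 0.00236/(179·3.17) = 4.159×10^-6 K/W
  R_conv,out = 1/(hA) = 1/(16.0·3.17) = 0.01972 K/W
ΣR = 0.01972 K/W
ΔT = Q·ΣR = 5660 × 0.01972 = 111.6 K
Heat flows outward, so T_out = T_in − ΔT = 134 − 111.6 = 22.4 °C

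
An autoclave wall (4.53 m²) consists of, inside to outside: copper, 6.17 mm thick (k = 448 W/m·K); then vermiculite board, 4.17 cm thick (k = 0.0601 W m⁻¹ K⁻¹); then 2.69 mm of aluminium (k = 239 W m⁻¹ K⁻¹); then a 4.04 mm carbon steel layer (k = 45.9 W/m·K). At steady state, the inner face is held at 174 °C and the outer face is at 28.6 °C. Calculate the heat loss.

Q = 949 W

Resistance network (inner→outer):
  R_copper = L/(kA) = 0.00617/(448·4.53) = 3.040×10^-6 K/W
  R_vermiculite board = L/(kA) = 0.0417/(0.0601·4.53) = 0.1532 K/W
  R_aluminium = L/(kA) = 0.00269/(239·4.53) = 2.485×10^-6 K/W
  R_carbon steel = L/(kA) = 0.00404/(45.9·4.53) = 1.943×10^-5 K/W
ΣR = 3.040×10^-6 + 0.1532 + 2.485×10^-6 + 1.943×10^-5 = 0.1532 K/W
Q = ΔT/ΣR = (174 °C − 28.6 °C)/0.1532 = 949 W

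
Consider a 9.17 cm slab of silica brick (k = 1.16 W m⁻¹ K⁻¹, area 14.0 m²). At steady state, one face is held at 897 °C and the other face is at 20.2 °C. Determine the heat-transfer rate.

Q = 1.55×10^5 W

Q = kA·ΔT/L = 1.16 × 14.0 × |897 °C − 20.2 °C| / 0.0917 = 1.55×10^5 W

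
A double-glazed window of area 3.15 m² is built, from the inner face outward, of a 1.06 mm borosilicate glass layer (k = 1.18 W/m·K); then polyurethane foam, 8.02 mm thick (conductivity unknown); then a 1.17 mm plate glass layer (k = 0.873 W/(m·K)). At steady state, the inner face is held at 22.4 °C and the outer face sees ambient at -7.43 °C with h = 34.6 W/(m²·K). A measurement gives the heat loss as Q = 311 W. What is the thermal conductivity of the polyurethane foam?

k = 0.0296 W/m·K

ΣR = ΔT/Q = |22.4 − -7.43|/311 = 0.09592 K/W
Known resistances:
  R_borosilicate glass = L/(kA) = 0.00106/(1.18·3.15) = 2.852×10^-4 K/W
  R_plate glass = L/(kA) = 0.00117/(0.873·3.15) = 4.255×10^-4 K/W
  R_conv,out = 1/(hA) = 1/(34.6·3.15) = 0.009175 K/W
R_polyurethane foam = ΣR − ΣR_known = 0.09592 − 0.009886 = 0.08603 K/W
L/(kA) = 0.08603 ⇒ k = 0.00802/(0.08603·3.15) = 0.0296 W/m·K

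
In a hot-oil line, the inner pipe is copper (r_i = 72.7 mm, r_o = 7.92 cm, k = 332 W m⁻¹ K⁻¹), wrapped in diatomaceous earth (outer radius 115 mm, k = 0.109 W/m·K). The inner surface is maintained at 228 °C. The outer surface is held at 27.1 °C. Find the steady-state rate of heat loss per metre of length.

Series thermal resistances, inner to outer:
  R'_copper = ln(0.0792/0.0727)/(2πk) = 0.08563/(2π·332) = 4.105×10^-5 m·K/W
  R'_diatomaceous earth = ln(0.115/0.0792)/(2πk) = 0.3730/(2π·0.109) = 0.5446 m·K/W
ΣR = 4.105×10^-5 + 0.5446 = 0.5446 m·K/W
Q' = ΔT/ΣR = (228 °C − 27.1 °C)/0.5446 = 369 W/m

Q' = 369 W/m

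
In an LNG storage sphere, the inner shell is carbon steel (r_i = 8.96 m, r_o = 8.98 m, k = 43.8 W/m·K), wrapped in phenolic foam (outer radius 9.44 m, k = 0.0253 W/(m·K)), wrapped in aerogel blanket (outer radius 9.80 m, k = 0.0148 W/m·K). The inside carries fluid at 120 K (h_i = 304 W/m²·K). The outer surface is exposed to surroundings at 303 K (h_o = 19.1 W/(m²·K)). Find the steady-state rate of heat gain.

Q = 4.81 kW

Series thermal resistances, inner to outer:
  R_conv,in = 1/(4πr²h) = 1/(4π·8.96²·304) = 3.261×10^-6 K/W
  R_carbon steel = (1/8.96 − 1/8.98)/(4πk) = 2.486×10^-4/(4π·43.8) = 4.516×10^-7 K/W
  R_phenolic foam = (1/8.98 − 1/9.44)/(4πk) = 0.005426/(4π·0.0253) = 0.01707 K/W
  R_aerogel blanket = (1/9.44 − 1/9.80)/(4πk) = 0.003891/(4π·0.0148) = 0.02092 K/W
  R_conv,out = 1/(4πr²h) = 1/(4π·9.80²·19.1) = 4.338×10^-5 K/W
ΣR = 3.261×10^-6 + 4.516×10^-7 + 0.01707 + 0.02092 + 4.338×10^-5 = 0.03804 K/W
Q = ΔT/ΣR = (120 K − 303 K)/0.03804 = -4810 W
(Negative Q ⇒ heat flows inward; heat gain = 4810 W.)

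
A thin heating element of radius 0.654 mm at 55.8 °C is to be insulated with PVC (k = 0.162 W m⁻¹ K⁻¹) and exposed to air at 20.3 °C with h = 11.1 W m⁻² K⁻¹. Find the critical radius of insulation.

For a cylinder, r_cr = k_ins/h = 0.162/11.1 = 0.0146 m = 1.46 cm

r_cr = 1.46 cm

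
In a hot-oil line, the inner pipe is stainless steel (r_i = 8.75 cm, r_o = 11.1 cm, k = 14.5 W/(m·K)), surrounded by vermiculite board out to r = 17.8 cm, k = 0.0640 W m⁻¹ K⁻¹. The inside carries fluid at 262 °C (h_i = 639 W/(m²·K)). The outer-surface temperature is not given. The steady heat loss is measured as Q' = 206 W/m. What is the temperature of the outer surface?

Sum the resistances:
  R'_conv,in = 1/(2πr h) = 1/(2π·0.0875·639) = 0.002847 m·K/W
  R'_stainless steel = ln(0.111/0.0875)/(2πk) = 0.2379/(2π·14.5) = 0.002611 m·K/W
  R'_vermiculite board = ln(0.178/0.111)/(2πk) = 0.4723/(2π·0.0640) = 1.174 m·K/W
ΣR = 1.180 m·K/W
ΔT = Q'·ΣR = 206 × 1.180 = 243.1 K
Heat flows outward, so T_out = T_in − ΔT = 262 − 243.1 = 18.9 °C

T_out = 18.9 °C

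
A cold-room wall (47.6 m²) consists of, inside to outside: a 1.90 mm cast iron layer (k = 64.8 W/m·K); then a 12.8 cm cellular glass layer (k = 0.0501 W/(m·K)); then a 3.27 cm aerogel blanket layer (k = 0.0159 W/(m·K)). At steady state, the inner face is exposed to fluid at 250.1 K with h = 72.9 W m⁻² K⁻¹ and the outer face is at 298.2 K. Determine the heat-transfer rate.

Series thermal resistances, inner to outer:
  R_conv,in = 1/(hA) = 1/(72.9·47.6) = 2.882×10^-4 K/W
  R_cast iron = L/(kA) = 0.00190/(64.8·47.6) = 6.160×10^-7 K/W
  R_cellular glass = L/(kA) = 0.128/(0.0501·47.6) = 0.05367 K/W
  R_aerogel blanket = L/(kA) = 0.0327/(0.0159·47.6) = 0.04321 K/W
ΣR = 2.882×10^-4 + 6.160×10^-7 + 0.05367 + 0.04321 = 0.09717 K/W
Q = ΔT/ΣR = (250.1 K − 298.2 K)/0.09717 = -495 W
(Negative Q ⇒ heat flows inward; heat gain = 495 W.)

Q = 495 W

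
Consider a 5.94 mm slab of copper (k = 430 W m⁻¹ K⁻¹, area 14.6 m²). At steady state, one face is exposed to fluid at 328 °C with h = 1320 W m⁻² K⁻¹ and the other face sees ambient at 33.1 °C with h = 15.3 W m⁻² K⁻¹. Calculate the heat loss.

Treat each layer as a resistance in series:
  R_conv,in = 1/(hA) = 1/(1320·14.6) = 5.189×10^-5 K/W
  R_copper = L/(kA) = 0.00594/(430·14.6) = 9.462×10^-7 K/W
  R_conv,out = 1/(hA) = 1/(15.3·14.6) = 0.004477 K/W
ΣR = 5.189×10^-5 + 9.462×10^-7 + 0.004477 = 0.004530 K/W
Q = ΔT/ΣR = (328 °C − 33.1 °C)/0.004530 = 65100 W

Q = 65100 W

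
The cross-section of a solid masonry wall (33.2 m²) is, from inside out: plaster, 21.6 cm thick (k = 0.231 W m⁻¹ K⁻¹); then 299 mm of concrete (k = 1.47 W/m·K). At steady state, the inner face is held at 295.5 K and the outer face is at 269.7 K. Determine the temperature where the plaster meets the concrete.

T = 274.31 K

Treat each layer as a resistance in series:
  R_plaster = L/(kA) = 0.216/(0.231·33.2) = 0.02816 K/W
  R_concrete = L/(kA) = 0.299/(1.47·33.2) = 0.006127 K/W
ΣR = 0.02816 + 0.006127 = 0.03429 K/W
Q = ΔT/ΣR = (295.5 K − 269.7 K)/0.03429 = 752.4 W
From the inner boundary to the plaster/concrete interface, ΣR_partial = 0.02816 K/W.
T_interface = T_in − Q·ΣR_partial = 295.5 K − (752.4)(0.02816) = 274.31 K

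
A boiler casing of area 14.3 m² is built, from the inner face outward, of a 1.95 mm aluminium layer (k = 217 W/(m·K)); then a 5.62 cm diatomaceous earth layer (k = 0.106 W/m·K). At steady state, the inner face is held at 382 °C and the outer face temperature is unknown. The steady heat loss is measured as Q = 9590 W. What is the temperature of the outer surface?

Series resistances:
  R_aluminium = L/(kA) = 0.00195/(217·14.3) = 6.284×10^-7 K/W
  R_diatomaceous earth = L/(kA) = 0.0562/(0.106·14.3) = 0.03708 K/W
ΣR = 0.03708 K/W
ΔT = Q·ΣR = 9590 × 0.03708 = 355.6 K
Heat flows outward, so T_out = T_in − ΔT = 382 − 355.6 = 26.4 °C

T_out = 26.4 °C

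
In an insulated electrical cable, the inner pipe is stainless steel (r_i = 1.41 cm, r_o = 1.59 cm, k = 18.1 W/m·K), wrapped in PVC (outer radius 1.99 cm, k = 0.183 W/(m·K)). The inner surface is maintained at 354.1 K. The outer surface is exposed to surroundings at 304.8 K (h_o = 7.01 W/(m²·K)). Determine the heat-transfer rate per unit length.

Resistance network (inner→outer):
  R'_stainless steel = ln(0.0159/0.0141)/(2πk) = 0.1201/(2π·18.1) = 0.001056 m·K/W
  R'_PVC = ln(0.0199/0.0159)/(2πk) = 0.2244/(2π·0.183) = 0.1952 m·K/W
  R'_conv,out = 1/(2πr h) = 1/(2π·0.0199·7.01) = 1.141 m·K/W
ΣR = 0.001056 + 0.1952 + 1.141 = 1.337 m·K/W
Q' = ΔT/ΣR = (354.1 K − 304.8 K)/1.337 = 36.9 W/m

Q' = 36.9 W/m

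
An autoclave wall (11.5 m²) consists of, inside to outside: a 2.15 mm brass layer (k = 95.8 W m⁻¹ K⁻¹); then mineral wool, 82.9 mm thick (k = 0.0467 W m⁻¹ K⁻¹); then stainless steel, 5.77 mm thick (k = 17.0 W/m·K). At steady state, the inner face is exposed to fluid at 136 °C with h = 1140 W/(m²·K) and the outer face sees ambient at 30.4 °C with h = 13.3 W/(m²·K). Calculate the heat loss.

Q = 656 W

Resistance network (inner→outer):
  R_conv,in = 1/(hA) = 1/(1140·11.5) = 7.628×10^-5 K/W
  R_brass = L/(kA) = 0.00215/(95.8·11.5) = 1.952×10^-6 K/W
  R_mineral wool = L/(kA) = 0.0829/(0.0467·11.5) = 0.1544 K/W
  R_stainless steel = L/(kA) = 0.00577/(17.0·11.5) = 2.951×10^-5 K/W
  R_conv,out = 1/(hA) = 1/(13.3·11.5) = 0.006538 K/W
ΣR = 7.628×10^-5 + 1.952×10^-6 + 0.1544 + 2.951×10^-5 + 0.006538 = 0.1610 K/W
Q = ΔT/ΣR = (136 °C − 30.4 °C)/0.1610 = 656 W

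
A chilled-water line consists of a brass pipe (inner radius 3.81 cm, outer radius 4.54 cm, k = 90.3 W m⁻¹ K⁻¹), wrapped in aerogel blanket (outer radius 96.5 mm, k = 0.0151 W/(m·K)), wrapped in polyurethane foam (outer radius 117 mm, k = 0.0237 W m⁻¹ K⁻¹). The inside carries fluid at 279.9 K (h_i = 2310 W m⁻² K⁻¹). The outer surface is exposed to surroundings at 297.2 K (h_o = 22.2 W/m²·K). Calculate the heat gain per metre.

Q' = 1.86 W/m

Series thermal resistances, inner to outer:
  R'_conv,in = 1/(2πr h) = 1/(2π·0.0381·2310) = 0.001808 m·K/W
  R'_brass = ln(0.0454/0.0381)/(2πk) = 0.1753/(2π·90.3) = 3.090×10^-4 m·K/W
  R'_aerogel blanket = ln(0.0965/0.0454)/(2πk) = 0.7540/(2π·0.0151) = 7.948 m·K/W
  R'_polyurethane foam = ln(0.117/0.0965)/(2πk) = 0.1926/(2π·0.0237) = 1.294 m·K/W
  R'_conv,out = 1/(2πr h) = 1/(2π·0.117·22.2) = 0.06127 m·K/W
ΣR = 0.001808 + 3.090×10^-4 + 7.948 + 1.294 + 0.06127 = 9.305 m·K/W
Q' = ΔT/ΣR = (279.9 K − 297.2 K)/9.305 = -1.86 W/m
(Negative Q' ⇒ heat flows inward; heat gain = 1.86 W/m.)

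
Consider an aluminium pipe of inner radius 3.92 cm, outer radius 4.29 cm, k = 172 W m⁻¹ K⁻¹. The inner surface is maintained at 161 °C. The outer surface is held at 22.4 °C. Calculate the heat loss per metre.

Q' = 2πk·ΔT/ln(r₂/r₁) = 2π × 172 × 138.6 / ln(0.0429/0.0392) = 1.66×10^6 W/m

Q' = 1660 kW/m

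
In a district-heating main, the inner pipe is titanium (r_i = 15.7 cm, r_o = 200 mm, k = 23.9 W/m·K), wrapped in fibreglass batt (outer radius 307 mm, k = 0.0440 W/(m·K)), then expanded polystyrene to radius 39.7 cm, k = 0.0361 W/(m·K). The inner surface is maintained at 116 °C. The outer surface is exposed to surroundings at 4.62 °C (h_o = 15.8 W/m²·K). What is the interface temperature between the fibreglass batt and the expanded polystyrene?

Series thermal resistances, inner to outer:
  R'_titanium = ln(0.200/0.157)/(2πk) = 0.2421/(2π·23.9) = 0.001612 m·K/W
  R'_fibreglass batt = ln(0.307/0.200)/(2πk) = 0.4285/(2π·0.0440) = 1.550 m·K/W
  R'_expanded polystyrene = ln(0.397/0.307)/(2πk) = 0.2571/(2π·0.0361) = 1.133 m·K/W
  R'_conv,out = 1/(2πr h) = 1/(2π·0.397·15.8) = 0.02537 m·K/W
ΣR = 0.001612 + 1.550 + 1.133 + 0.02537 = 2.710 m·K/W
Q' = ΔT/ΣR = (116 °C − 4.62 °C)/2.710 = 41.10 W/m
From the inner boundary to the fibreglass batt/expanded polystyrene interface, ΣR_partial = 1.552 m·K/W.
T_interface = T_in − Q'·ΣR_partial = 116 °C − (41.10)(1.552) = 52.2 °C

T = 52.2 °C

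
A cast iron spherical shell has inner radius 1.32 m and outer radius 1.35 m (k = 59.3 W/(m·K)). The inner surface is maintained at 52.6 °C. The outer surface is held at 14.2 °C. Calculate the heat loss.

Q = 4πk·ΔT/(1/r₁ − 1/r₂) = 4π × 59.3 × 38.4 / (1/1.32 − 1/1.35) = 1.70×10^6 W

Q = 1700 kW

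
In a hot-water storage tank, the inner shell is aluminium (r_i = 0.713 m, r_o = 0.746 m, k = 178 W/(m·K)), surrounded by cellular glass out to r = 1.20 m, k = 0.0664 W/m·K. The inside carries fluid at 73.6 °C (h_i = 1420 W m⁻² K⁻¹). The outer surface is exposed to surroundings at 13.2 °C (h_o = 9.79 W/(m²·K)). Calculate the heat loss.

Q = 98.4 W

Treat each layer as a resistance in series:
  R_conv,in = 1/(4πr²h) = 1/(4π·0.713²·1420) = 1.102×10^-4 K/W
  R_aluminium = (1/0.713 − 1/0.746)/(4πk) = 0.06204/(4π·178) = 2.774×10^-5 K/W
  R_cellular glass = (1/0.746 − 1/1.20)/(4πk) = 0.5071/(4π·0.0664) = 0.6078 K/W
  R_conv,out = 1/(4πr²h) = 1/(4π·1.20²·9.79) = 0.005645 K/W
ΣR = 1.102×10^-4 + 2.774×10^-5 + 0.6078 + 0.005645 = 0.6136 K/W
Q = ΔT/ΣR = (73.6 °C − 13.2 °C)/0.6136 = 98.4 W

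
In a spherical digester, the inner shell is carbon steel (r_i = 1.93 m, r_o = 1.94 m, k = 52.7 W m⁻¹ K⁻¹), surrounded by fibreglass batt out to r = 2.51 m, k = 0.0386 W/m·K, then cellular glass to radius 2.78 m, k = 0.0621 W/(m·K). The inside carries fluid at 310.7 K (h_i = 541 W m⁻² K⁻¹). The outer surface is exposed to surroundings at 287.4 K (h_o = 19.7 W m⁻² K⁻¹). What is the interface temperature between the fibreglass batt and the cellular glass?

Resistance network (inner→outer):
  R_conv,in = 1/(4πr²h) = 1/(4π·1.93²·541) = 3.949×10^-5 K/W
  R_carbon steel = (1/1.93 − 1/1.94)/(4πk) = 0.002671/(4π·52.7) = 4.033×10^-6 K/W
  R_fibreglass batt = (1/1.94 − 1/2.51)/(4πk) = 0.1171/(4π·0.0386) = 0.2413 K/W
  R_cellular glass = (1/2.51 − 1/2.78)/(4πk) = 0.03869/(4π·0.0621) = 0.04958 K/W
  R_conv,out = 1/(4πr²h) = 1/(4π·2.78²·19.7) = 5.227×10^-4 K/W
ΣR = 3.949×10^-5 + 4.033×10^-6 + 0.2413 + 0.04958 + 5.227×10^-4 = 0.2914 K/W
Q = ΔT/ΣR = (310.7 K − 287.4 K)/0.2914 = 79.96 W
From the inner boundary to the fibreglass batt/cellular glass interface, ΣR_partial = 0.2413 K/W.
T_interface = T_in − Q·ΣR_partial = 310.7 K − (79.96)(0.2413) = 291.4 K

T = 291.4 K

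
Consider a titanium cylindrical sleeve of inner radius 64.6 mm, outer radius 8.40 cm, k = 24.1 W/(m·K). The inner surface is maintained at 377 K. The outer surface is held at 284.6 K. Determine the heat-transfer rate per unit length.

Q' = 2πk·ΔT/ln(r₂/r₁) = 2π × 24.1 × 92.4 / ln(0.0840/0.0646) = 53300 W/m

Q' = 53300 W/m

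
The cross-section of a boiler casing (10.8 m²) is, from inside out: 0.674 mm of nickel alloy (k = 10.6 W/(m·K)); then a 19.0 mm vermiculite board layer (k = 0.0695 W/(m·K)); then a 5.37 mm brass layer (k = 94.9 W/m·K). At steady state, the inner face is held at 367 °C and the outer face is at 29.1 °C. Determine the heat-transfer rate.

Q = 13300 W

Treat each layer as a resistance in series:
  R_nickel alloy = L/(kA) = 6.74×10^-4/(10.6·10.8) = 5.887×10^-6 K/W
  R_vermiculite board = L/(kA) = 0.0190/(0.0695·10.8) = 0.02531 K/W
  R_brass = L/(kA) = 0.00537/(94.9·10.8) = 5.239×10^-6 K/W
ΣR = 5.887×10^-6 + 0.02531 + 5.239×10^-6 = 0.02532 K/W
Q = ΔT/ΣR = (367 °C − 29.1 °C)/0.02532 = 13300 W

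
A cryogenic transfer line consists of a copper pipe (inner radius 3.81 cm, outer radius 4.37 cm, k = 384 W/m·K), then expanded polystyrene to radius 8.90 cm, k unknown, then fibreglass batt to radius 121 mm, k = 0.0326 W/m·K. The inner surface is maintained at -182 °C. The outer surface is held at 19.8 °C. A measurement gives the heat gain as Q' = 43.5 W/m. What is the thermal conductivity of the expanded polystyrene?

ΣR = ΔT/Q' = |-182 − 19.8|/43.5 = 4.639 m·K/W
Known resistances:
  R'_copper = ln(0.0437/0.0381)/(2πk) = 0.1371/(2π·384) = 5.684×10^-5 m·K/W
  R'_fibreglass batt = ln(0.121/0.0890)/(2πk) = 0.3072/(2π·0.0326) = 1.500 m·K/W
R_expanded polystyrene = ΣR − ΣR_known = 4.639 − 1.500 = 3.139 m·K/W
ln(r₂/r₁)/(2πk) = 3.139 ⇒ k = 0.7113/(2π·3.139) = 0.0361 W/m·K

k = 0.0361 W/m·K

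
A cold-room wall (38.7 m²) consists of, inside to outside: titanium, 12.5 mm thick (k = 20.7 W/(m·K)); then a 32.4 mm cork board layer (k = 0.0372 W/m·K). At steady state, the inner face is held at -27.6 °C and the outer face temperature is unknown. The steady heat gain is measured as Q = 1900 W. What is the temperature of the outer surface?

Series resistances:
  R_titanium = L/(kA) = 0.0125/(20.7·38.7) = 1.560×10^-5 K/W
  R_cork board = L/(kA) = 0.0324/(0.0372·38.7) = 0.02251 K/W
ΣR = 0.02252 K/W
ΔT = Q·ΣR = 1900 × 0.02252 = 42.79 K
Heat flows inward, so T_out = T_in + ΔT = -27.6 + 42.79 = 15.2 °C

T_out = 15.2 °C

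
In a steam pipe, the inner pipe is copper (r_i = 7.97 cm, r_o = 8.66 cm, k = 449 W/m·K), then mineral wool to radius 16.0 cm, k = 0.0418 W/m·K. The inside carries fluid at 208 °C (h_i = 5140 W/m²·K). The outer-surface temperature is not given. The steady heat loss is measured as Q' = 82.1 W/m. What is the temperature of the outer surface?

T_out = 16.1 °C

Sum the resistances:
  R'_conv,in = 1/(2πr h) = 1/(2π·0.0797·5140) = 3.885×10^-4 m·K/W
  R'_copper = ln(0.0866/0.0797)/(2πk) = 0.08303/(2π·449) = 2.943×10^-5 m·K/W
  R'_mineral wool = ln(0.160/0.0866)/(2πk) = 0.6139/(2π·0.0418) = 2.337 m·K/W
ΣR = 2.338 m·K/W
ΔT = Q'·ΣR = 82.1 × 2.338 = 191.9 K
Heat flows outward, so T_out = T_in − ΔT = 208 − 191.9 = 16.1 °C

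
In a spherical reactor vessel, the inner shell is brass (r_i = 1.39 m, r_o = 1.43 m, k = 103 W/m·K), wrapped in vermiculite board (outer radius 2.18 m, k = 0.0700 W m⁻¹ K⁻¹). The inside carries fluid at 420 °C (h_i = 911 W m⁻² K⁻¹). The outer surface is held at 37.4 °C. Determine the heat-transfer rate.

Resistance network (inner→outer):
  R_conv,in = 1/(4πr²h) = 1/(4π·1.39²·911) = 4.521×10^-5 K/W
  R_brass = (1/1.39 − 1/1.43)/(4πk) = 0.02012/(4π·103) = 1.555×10^-5 K/W
  R_vermiculite board = (1/1.43 − 1/2.18)/(4πk) = 0.2406/(4π·0.0700) = 0.2735 K/W
ΣR = 4.521×10^-5 + 1.555×10^-5 + 0.2735 = 0.2736 K/W
Q = ΔT/ΣR = (420 °C − 37.4 °C)/0.2736 = 1400 W

Q = 1400 W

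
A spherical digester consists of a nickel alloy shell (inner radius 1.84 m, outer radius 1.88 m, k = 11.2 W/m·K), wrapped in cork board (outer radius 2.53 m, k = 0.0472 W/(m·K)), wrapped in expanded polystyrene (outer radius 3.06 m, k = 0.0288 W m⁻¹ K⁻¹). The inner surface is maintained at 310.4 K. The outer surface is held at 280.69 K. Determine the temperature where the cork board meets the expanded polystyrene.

T = 294.1 K

Series thermal resistances, inner to outer:
  R_nickel alloy = (1/1.84 − 1/1.88)/(4πk) = 0.01156/(4π·11.2) = 8.216×10^-5 K/W
  R_cork board = (1/1.88 − 1/2.53)/(4πk) = 0.1367/(4π·0.0472) = 0.2304 K/W
  R_expanded polystyrene = (1/2.53 − 1/3.06)/(4πk) = 0.06846/(4π·0.0288) = 0.1892 K/W
ΣR = 8.216×10^-5 + 0.2304 + 0.1892 = 0.4197 K/W
Q = ΔT/ΣR = (310.4 K − 280.69 K)/0.4197 = 70.79 W
From the inner boundary to the cork board/expanded polystyrene interface, ΣR_partial = 0.2305 K/W.
T_interface = T_in − Q·ΣR_partial = 310.4 K − (70.79)(0.2305) = 294.1 K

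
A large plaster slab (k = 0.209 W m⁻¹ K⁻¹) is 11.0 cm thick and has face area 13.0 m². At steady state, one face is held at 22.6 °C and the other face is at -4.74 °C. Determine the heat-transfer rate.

Q = kA·ΔT/L = 0.209 × 13.0 × |22.6 °C − -4.74 °C| / 0.110 = 675 W

Q = 675 W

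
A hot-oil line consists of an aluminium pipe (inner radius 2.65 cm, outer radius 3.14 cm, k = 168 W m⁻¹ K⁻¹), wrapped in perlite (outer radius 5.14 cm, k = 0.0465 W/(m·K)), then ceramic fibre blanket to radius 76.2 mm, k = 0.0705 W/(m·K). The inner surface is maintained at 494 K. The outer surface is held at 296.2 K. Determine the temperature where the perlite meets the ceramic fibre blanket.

Treat each layer as a resistance in series:
  R'_aluminium = ln(0.0314/0.0265)/(2πk) = 0.1697/(2π·168) = 1.607×10^-4 m·K/W
  R'_perlite = ln(0.0514/0.0314)/(2πk) = 0.4928/(2π·0.0465) = 1.687 m·K/W
  R'_ceramic fibre blanket = ln(0.0762/0.0514)/(2πk) = 0.3937/(2π·0.0705) = 0.8888 m·K/W
ΣR = 1.607×10^-4 + 1.687 + 0.8888 = 2.576 m·K/W
Q' = ΔT/ΣR = (494 K − 296.2 K)/2.576 = 76.79 W/m
From the inner boundary to the perlite/ceramic fibre blanket interface, ΣR_partial = 1.687 m·K/W.
T_interface = T_in − Q'·ΣR_partial = 494 K − (76.79)(1.687) = 364.5 K

T = 364.5 K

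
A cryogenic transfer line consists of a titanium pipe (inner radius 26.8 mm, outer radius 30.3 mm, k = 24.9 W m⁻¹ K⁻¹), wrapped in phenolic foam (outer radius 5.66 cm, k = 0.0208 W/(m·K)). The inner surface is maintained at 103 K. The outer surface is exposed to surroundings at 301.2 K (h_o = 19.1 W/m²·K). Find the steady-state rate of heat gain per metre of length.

Q' = 40.2 W/m

Series thermal resistances, inner to outer:
  R'_titanium = ln(0.0303/0.0268)/(2πk) = 0.1227/(2π·24.9) = 7.846×10^-4 m·K/W
  R'_phenolic foam = ln(0.0566/0.0303)/(2πk) = 0.6249/(2π·0.0208) = 4.781 m·K/W
  R'_conv,out = 1/(2πr h) = 1/(2π·0.0566·19.1) = 0.1472 m·K/W
ΣR = 7.846×10^-4 + 4.781 + 0.1472 = 4.929 m·K/W
Q' = ΔT/ΣR = (103 K − 301.2 K)/4.929 = -40.2 W/m
(Negative Q' ⇒ heat flows inward; heat gain = 40.2 W/m.)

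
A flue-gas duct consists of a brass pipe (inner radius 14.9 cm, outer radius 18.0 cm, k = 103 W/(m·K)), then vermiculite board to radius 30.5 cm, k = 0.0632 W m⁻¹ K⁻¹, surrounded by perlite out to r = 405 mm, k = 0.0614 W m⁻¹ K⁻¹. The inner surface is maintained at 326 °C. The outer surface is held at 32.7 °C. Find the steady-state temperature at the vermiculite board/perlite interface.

T = 137 °C

Treat each layer as a resistance in series:
  R'_brass = ln(0.180/0.149)/(2πk) = 0.1890/(2π·103) = 2.921×10^-4 m·K/W
  R'_vermiculite board = ln(0.305/0.180)/(2πk) = 0.5274/(2π·0.0632) = 1.328 m·K/W
  R'_perlite = ln(0.405/0.305)/(2πk) = 0.2836/(2π·0.0614) = 0.7351 m·K/W
ΣR = 2.921×10^-4 + 1.328 + 0.7351 = 2.063 m·K/W
Q' = ΔT/ΣR = (326 °C − 32.7 °C)/2.063 = 142.2 W/m
From the inner boundary to the vermiculite board/perlite interface, ΣR_partial = 1.328 m·K/W.
T_interface = T_in − Q'·ΣR_partial = 326 °C − (142.2)(1.328) = 137 °C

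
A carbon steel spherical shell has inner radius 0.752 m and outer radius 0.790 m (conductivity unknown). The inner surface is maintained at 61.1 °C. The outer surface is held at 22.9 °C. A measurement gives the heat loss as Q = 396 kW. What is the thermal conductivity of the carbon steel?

ΣR = ΔT/Q = |61.1 − 22.9|/3.96×10^5 = 9.646×10^-5 K/W
(1/r₁−1/r₂)/(4πk) = 9.646×10^-5 ⇒ k = 0.06396/(4π·9.646×10^-5) = 52.8 W/m·K

k = 52.8 W/m·K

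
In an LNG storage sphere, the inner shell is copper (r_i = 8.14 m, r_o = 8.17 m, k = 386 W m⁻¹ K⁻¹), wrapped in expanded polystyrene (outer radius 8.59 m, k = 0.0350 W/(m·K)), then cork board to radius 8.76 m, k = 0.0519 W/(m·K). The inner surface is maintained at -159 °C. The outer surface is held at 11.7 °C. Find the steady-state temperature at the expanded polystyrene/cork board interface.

Treat each layer as a resistance in series:
  R_copper = (1/8.14 − 1/8.17)/(4πk) = 4.511×10^-4/(4π·386) = 9.300×10^-8 K/W
  R_expanded polystyrene = (1/8.17 − 1/8.59)/(4πk) = 0.005985/(4π·0.0350) = 0.01361 K/W
  R_cork board = (1/8.59 − 1/8.76)/(4πk) = 0.002259/(4π·0.0519) = 0.003464 K/W
ΣR = 9.300×10^-8 + 0.01361 + 0.003464 = 0.01707 K/W
Q = ΔT/ΣR = (-159 °C − 11.7 °C)/0.01707 = -10000 W
From the inner boundary to the expanded polystyrene/cork board interface, ΣR_partial = 0.01361 K/W.
T_interface = T_in − Q·ΣR_partial = -159 °C − (-10000)(0.01361) = -22.9 °C

T = -22.9 °C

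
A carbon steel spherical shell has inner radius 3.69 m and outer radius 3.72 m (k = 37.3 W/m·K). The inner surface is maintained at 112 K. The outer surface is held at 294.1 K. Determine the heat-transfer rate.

Q = 3.91×10^7 W

Q = 4πk·ΔT/(1/r₁ − 1/r₂) = 4π × 37.3 × 182.1 / (1/3.69 − 1/3.72) = 3.91×10^7 W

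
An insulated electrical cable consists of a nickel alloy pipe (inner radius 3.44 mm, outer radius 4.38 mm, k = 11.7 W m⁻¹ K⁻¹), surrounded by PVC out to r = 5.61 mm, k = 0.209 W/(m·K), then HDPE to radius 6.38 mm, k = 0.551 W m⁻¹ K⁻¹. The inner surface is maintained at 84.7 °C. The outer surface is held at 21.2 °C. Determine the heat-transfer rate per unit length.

Q' = 277 W/m

Treat each layer as a resistance in series:
  R'_nickel alloy = ln(0.00438/0.00344)/(2πk) = 0.2416/(2π·11.7) = 0.003286 m·K/W
  R'_PVC = ln(0.00561/0.00438)/(2πk) = 0.2475/(2π·0.209) = 0.1885 m·K/W
  R'_HDPE = ln(0.00638/0.00561)/(2πk) = 0.1286/(2π·0.551) = 0.03715 m·K/W
ΣR = 0.003286 + 0.1885 + 0.03715 = 0.2289 m·K/W
Q' = ΔT/ΣR = (84.7 °C − 21.2 °C)/0.2289 = 277 W/m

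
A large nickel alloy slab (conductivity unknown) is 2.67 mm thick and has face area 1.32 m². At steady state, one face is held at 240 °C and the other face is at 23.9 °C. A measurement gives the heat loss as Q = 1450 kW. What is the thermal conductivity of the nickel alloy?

ΣR = ΔT/Q = |240 − 23.9|/1.45×10^6 = 1.490×10^-4 K/W
L/(kA) = 1.490×10^-4 ⇒ k = 0.00267/(1.490×10^-4·1.32) = 13.6 W/m·K

k = 13.6 W/m·K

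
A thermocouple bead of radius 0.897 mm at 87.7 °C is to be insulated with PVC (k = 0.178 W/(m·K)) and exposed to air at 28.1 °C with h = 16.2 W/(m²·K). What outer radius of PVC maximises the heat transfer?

r_cr = 2.20 cm

For a sphere, r_cr = 2k_ins/h = 2·0.178/16.2 = 0.0220 m = 2.20 cm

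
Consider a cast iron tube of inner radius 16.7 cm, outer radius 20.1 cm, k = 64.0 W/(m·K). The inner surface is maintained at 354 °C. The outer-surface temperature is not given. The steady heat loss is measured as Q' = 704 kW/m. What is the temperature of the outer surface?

T_out = 29.6 °C

Series resistances:
  R'_cast iron = ln(0.201/0.167)/(2πk) = 0.1853/(2π·64.0) = 4.608×10^-4 m·K/W
ΣR = 4.608×10^-4 m·K/W
ΔT = Q'·ΣR = 7.04×10^5 × 4.608×10^-4 = 324.4 K
Heat flows outward, so T_out = T_in − ΔT = 354 − 324.4 = 29.6 °C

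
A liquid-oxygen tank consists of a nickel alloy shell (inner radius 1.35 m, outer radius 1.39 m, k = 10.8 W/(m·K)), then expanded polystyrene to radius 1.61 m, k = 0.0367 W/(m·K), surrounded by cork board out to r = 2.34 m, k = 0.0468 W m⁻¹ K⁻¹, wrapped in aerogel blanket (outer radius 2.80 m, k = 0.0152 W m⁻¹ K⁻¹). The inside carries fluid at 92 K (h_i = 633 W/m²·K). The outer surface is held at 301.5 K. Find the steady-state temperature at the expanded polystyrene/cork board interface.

T = 141 K

Resistance network (inner→outer):
  R_conv,in = 1/(4πr²h) = 1/(4π·1.35²·633) = 6.898×10^-5 K/W
  R_nickel alloy = (1/1.35 − 1/1.39)/(4πk) = 0.02132/(4π·10.8) = 1.571×10^-4 K/W
  R_expanded polystyrene = (1/1.39 − 1/1.61)/(4πk) = 0.09831/(4π·0.0367) = 0.2132 K/W
  R_cork board = (1/1.61 − 1/2.34)/(4πk) = 0.1938/(4π·0.0468) = 0.3295 K/W
  R_aerogel blanket = (1/2.34 − 1/2.80)/(4πk) = 0.07021/(4π·0.0152) = 0.3676 K/W
ΣR = 6.898×10^-5 + 1.571×10^-4 + 0.2132 + 0.3295 + 0.3676 = 0.9105 K/W
Q = ΔT/ΣR = (92 K − 301.5 K)/0.9105 = -230.1 W
From the inner boundary to the expanded polystyrene/cork board interface, ΣR_partial = 0.2134 K/W.
T_interface = T_in − Q·ΣR_partial = 92 K − (-230.1)(0.2134) = 141 K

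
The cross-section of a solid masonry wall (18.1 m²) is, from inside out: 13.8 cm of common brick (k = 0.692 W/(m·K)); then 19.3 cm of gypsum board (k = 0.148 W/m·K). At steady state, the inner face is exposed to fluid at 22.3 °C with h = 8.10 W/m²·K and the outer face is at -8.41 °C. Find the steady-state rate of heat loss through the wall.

Series thermal resistances, inner to outer:
  R_conv,in = 1/(hA) = 1/(8.10·18.1) = 0.006821 K/W
  R_common brick = L/(kA) = 0.138/(0.692·18.1) = 0.01102 K/W
  R_gypsum board = L/(kA) = 0.193/(0.148·18.1) = 0.07205 K/W
ΣR = 0.006821 + 0.01102 + 0.07205 = 0.08989 K/W
Q = ΔT/ΣR = (22.3 °C − -8.41 °C)/0.08989 = 342 W

Q = 342 W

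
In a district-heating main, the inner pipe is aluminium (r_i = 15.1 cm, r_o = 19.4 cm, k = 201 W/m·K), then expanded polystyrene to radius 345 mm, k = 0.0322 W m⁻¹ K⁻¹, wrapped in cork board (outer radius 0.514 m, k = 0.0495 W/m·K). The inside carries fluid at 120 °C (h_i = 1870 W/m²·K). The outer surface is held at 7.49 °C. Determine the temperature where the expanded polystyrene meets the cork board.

T = 42.4 °C

Treat each layer as a resistance in series:
  R'_conv,in = 1/(2πr h) = 1/(2π·0.151·1870) = 5.636×10^-4 m·K/W
  R'_aluminium = ln(0.194/0.151)/(2πk) = 0.2506/(2π·201) = 1.984×10^-4 m·K/W
  R'_expanded polystyrene = ln(0.345/0.194)/(2πk) = 0.5757/(2π·0.0322) = 2.845 m·K/W
  R'_cork board = ln(0.514/0.345)/(2πk) = 0.3987/(2π·0.0495) = 1.282 m·K/W
ΣR = 5.636×10^-4 + 1.984×10^-4 + 2.845 + 1.282 = 4.128 m·K/W
Q' = ΔT/ΣR = (120 °C − 7.49 °C)/4.128 = 27.26 W/m
From the inner boundary to the expanded polystyrene/cork board interface, ΣR_partial = 2.846 m·K/W.
T_interface = T_in − Q'·ΣR_partial = 120 °C − (27.26)(2.846) = 42.4 °C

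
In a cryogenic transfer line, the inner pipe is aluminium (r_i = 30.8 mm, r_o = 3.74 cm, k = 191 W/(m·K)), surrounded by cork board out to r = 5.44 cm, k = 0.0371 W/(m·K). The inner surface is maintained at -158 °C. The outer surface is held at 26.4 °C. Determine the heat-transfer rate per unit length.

Resistance network (inner→outer):
  R'_aluminium = ln(0.0374/0.0308)/(2πk) = 0.1942/(2π·191) = 1.618×10^-4 m·K/W
  R'_cork board = ln(0.0544/0.0374)/(2πk) = 0.3747/(2π·0.0371) = 1.607 m·K/W
ΣR = 1.618×10^-4 + 1.607 = 1.607 m·K/W
Q' = ΔT/ΣR = (-158 °C − 26.4 °C)/1.607 = -115 W/m
(Negative Q' ⇒ heat flows inward; heat gain = 115 W/m.)

Q' = 115 W/m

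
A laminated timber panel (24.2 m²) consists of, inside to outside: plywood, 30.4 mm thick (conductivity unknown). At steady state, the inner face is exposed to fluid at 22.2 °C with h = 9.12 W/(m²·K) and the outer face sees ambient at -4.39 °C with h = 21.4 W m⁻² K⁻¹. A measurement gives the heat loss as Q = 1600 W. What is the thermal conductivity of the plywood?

ΣR = ΔT/Q = |22.2 − -4.39|/1600 = 0.01662 K/W
Known resistances:
  R_conv,in = 1/(hA) = 1/(9.12·24.2) = 0.004531 K/W
  R_conv,out = 1/(hA) = 1/(21.4·24.2) = 0.001931 K/W
R_plywood = ΣR − ΣR_known = 0.01662 − 0.006462 = 0.01016 K/W
L/(kA) = 0.01016 ⇒ k = 0.0304/(0.01016·24.2) = 0.124 W/m·K

k = 0.124 W/m·K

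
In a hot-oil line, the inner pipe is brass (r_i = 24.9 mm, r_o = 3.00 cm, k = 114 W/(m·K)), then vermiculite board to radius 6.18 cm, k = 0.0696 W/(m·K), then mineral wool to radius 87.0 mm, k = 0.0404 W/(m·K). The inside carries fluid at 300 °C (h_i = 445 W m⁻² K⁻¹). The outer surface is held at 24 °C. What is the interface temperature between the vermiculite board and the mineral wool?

T = 147 °C

Series thermal resistances, inner to outer:
  R'_conv,in = 1/(2πr h) = 1/(2π·0.0249·445) = 0.01436 m·K/W
  R'_brass = ln(0.0300/0.0249)/(2πk) = 0.1863/(2π·114) = 2.601×10^-4 m·K/W
  R'_vermiculite board = ln(0.0618/0.0300)/(2πk) = 0.7227/(2π·0.0696) = 1.653 m·K/W
  R'_mineral wool = ln(0.0870/0.0618)/(2πk) = 0.3420/(2π·0.0404) = 1.347 m·K/W
ΣR = 0.01436 + 2.601×10^-4 + 1.653 + 1.347 = 3.015 m·K/W
Q' = ΔT/ΣR = (300 °C − 24 °C)/3.015 = 91.54 W/m
From the inner boundary to the vermiculite board/mineral wool interface, ΣR_partial = 1.668 m·K/W.
T_interface = T_in − Q'·ΣR_partial = 300 °C − (91.54)(1.668) = 147 °C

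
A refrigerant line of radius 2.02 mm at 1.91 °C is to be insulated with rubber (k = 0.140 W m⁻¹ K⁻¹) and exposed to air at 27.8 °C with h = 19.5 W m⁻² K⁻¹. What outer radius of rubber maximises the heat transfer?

r_cr = 0.718 cm

For a cylinder, r_cr = k_ins/h = 0.140/19.5 = 0.00718 m = 0.718 cm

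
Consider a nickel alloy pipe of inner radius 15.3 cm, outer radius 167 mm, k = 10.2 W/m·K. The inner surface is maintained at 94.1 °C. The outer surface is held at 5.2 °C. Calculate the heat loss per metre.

Q' = 2πk·ΔT/ln(r₂/r₁) = 2π × 10.2 × 88.9 / ln(0.167/0.153) = 65100 W/m

Q' = 65100 W/m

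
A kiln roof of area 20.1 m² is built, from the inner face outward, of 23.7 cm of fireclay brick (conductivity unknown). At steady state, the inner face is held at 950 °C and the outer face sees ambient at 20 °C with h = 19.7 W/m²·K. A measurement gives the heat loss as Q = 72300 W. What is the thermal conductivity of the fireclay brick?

k = 1.14 W/m·K

ΣR = ΔT/Q = |950 − 20|/72300 = 0.01286 K/W
Known resistances:
  R_conv,out = 1/(hA) = 1/(19.7·20.1) = 0.002525 K/W
R_fireclay brick = ΣR − ΣR_known = 0.01286 − 0.002525 = 0.01034 K/W
L/(kA) = 0.01034 ⇒ k = 0.237/(0.01034·20.1) = 1.14 W/m·K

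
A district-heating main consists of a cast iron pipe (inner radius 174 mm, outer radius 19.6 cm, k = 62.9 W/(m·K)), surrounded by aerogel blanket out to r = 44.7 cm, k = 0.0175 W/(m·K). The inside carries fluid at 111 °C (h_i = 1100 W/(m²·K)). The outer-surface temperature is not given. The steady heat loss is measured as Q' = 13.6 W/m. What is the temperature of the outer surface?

T_out = 9.0 °C

Series resistances:
  R'_conv,in = 1/(2πr h) = 1/(2π·0.174·1100) = 8.315×10^-4 m·K/W
  R'_cast iron = ln(0.196/0.174)/(2πk) = 0.1191/(2π·62.9) = 3.013×10^-4 m·K/W
  R'_aerogel blanket = ln(0.447/0.196)/(2πk) = 0.8244/(2π·0.0175) = 7.498 m·K/W
ΣR = 7.499 m·K/W
ΔT = Q'·ΣR = 13.6 × 7.499 = 102.0 K
Heat flows outward, so T_out = T_in − ΔT = 111 − 102.0 = 9.0 °C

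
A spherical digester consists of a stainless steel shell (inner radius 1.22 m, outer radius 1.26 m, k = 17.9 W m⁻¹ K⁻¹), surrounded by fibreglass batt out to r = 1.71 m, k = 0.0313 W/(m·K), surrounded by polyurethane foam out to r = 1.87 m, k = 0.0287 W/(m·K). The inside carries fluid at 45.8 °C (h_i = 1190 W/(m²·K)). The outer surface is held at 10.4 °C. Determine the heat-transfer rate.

Resistance network (inner→outer):
  R_conv,in = 1/(4πr²h) = 1/(4π·1.22²·1190) = 4.493×10^-5 K/W
  R_stainless steel = (1/1.22 − 1/1.26)/(4πk) = 0.02602/(4π·17.9) = 1.157×10^-4 K/W
  R_fibreglass batt = (1/1.26 − 1/1.71)/(4πk) = 0.2089/(4π·0.0313) = 0.5310 K/W
  R_polyurethane foam = (1/1.71 − 1/1.87)/(4πk) = 0.05004/(4π·0.0287) = 0.1387 K/W
ΣR = 4.493×10^-5 + 1.157×10^-4 + 0.5310 + 0.1387 = 0.6699 K/W
Q = ΔT/ΣR = (45.8 °C − 10.4 °C)/0.6699 = 52.8 W

Q = 52.8 W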